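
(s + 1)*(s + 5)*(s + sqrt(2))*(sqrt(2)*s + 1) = sqrt(2)*s^4 + 3*s^3 + 6*sqrt(2)*s^3 + 6*sqrt(2)*s^2 + 18*s^2 + 6*sqrt(2)*s + 15*s + 5*sqrt(2)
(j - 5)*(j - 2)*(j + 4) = j^3 - 3*j^2 - 18*j + 40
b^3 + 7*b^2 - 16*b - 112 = (b - 4)*(b + 4)*(b + 7)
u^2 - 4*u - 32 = (u - 8)*(u + 4)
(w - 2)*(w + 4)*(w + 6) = w^3 + 8*w^2 + 4*w - 48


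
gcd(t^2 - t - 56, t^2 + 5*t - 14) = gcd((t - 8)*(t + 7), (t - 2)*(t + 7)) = t + 7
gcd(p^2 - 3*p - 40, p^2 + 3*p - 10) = p + 5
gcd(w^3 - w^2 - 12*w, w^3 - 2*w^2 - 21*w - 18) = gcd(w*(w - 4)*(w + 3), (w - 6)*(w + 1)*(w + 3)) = w + 3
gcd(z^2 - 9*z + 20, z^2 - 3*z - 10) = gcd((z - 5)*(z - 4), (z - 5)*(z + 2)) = z - 5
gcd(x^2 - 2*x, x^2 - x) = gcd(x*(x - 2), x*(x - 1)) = x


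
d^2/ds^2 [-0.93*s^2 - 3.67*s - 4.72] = -1.86000000000000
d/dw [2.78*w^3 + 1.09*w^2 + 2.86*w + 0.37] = 8.34*w^2 + 2.18*w + 2.86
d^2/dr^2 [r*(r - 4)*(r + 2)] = 6*r - 4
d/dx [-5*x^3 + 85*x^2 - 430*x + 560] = -15*x^2 + 170*x - 430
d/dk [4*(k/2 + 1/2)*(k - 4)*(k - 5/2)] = 6*k^2 - 22*k + 7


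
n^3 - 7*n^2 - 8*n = n*(n - 8)*(n + 1)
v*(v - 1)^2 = v^3 - 2*v^2 + v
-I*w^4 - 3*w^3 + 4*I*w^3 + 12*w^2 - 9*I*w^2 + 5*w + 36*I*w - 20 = (w - 4)*(w - 5*I)*(w + I)*(-I*w + 1)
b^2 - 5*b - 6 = (b - 6)*(b + 1)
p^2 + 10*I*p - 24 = (p + 4*I)*(p + 6*I)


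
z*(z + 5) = z^2 + 5*z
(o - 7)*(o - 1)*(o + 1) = o^3 - 7*o^2 - o + 7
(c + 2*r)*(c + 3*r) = c^2 + 5*c*r + 6*r^2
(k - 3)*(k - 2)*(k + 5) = k^3 - 19*k + 30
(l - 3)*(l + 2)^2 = l^3 + l^2 - 8*l - 12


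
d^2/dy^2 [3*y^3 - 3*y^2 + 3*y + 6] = 18*y - 6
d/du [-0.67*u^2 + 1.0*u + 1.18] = 1.0 - 1.34*u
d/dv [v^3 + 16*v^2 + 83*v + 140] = 3*v^2 + 32*v + 83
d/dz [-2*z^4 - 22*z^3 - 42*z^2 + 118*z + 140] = -8*z^3 - 66*z^2 - 84*z + 118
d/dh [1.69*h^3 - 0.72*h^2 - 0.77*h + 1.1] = 5.07*h^2 - 1.44*h - 0.77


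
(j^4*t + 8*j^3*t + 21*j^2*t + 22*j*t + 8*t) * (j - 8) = j^5*t - 43*j^3*t - 146*j^2*t - 168*j*t - 64*t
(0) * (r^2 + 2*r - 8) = 0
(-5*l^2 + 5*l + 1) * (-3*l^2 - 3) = 15*l^4 - 15*l^3 + 12*l^2 - 15*l - 3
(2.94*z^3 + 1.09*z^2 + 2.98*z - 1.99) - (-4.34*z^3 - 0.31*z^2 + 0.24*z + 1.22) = 7.28*z^3 + 1.4*z^2 + 2.74*z - 3.21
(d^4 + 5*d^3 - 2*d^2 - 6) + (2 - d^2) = d^4 + 5*d^3 - 3*d^2 - 4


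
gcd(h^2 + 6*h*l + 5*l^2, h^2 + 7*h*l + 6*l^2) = h + l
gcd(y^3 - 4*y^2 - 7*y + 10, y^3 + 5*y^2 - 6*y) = y - 1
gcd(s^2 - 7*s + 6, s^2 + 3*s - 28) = 1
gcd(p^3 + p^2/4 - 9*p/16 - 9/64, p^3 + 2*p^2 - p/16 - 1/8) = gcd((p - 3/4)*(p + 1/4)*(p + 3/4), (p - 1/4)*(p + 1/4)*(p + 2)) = p + 1/4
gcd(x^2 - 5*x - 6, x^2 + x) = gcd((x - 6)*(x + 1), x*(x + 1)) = x + 1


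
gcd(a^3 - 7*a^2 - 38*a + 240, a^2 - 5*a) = a - 5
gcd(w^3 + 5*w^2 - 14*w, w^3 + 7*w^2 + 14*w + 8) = 1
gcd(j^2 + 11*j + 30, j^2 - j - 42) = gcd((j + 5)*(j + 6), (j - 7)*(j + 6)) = j + 6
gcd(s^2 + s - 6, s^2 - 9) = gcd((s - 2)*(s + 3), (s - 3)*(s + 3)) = s + 3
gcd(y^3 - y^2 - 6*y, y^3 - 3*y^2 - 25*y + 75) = y - 3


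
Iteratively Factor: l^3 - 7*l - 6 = (l + 2)*(l^2 - 2*l - 3) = (l + 1)*(l + 2)*(l - 3)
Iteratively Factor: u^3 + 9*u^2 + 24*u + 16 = (u + 1)*(u^2 + 8*u + 16) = (u + 1)*(u + 4)*(u + 4)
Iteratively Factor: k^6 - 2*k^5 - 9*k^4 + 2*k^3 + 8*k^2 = (k)*(k^5 - 2*k^4 - 9*k^3 + 2*k^2 + 8*k) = k*(k - 4)*(k^4 + 2*k^3 - k^2 - 2*k) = k^2*(k - 4)*(k^3 + 2*k^2 - k - 2) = k^2*(k - 4)*(k + 2)*(k^2 - 1) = k^2*(k - 4)*(k - 1)*(k + 2)*(k + 1)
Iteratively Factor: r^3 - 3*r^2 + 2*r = (r - 2)*(r^2 - r) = (r - 2)*(r - 1)*(r)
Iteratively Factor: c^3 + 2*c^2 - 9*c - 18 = (c + 3)*(c^2 - c - 6) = (c - 3)*(c + 3)*(c + 2)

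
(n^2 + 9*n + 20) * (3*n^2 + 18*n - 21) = 3*n^4 + 45*n^3 + 201*n^2 + 171*n - 420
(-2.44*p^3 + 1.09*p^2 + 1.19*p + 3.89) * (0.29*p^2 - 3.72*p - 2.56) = -0.7076*p^5 + 9.3929*p^4 + 2.5367*p^3 - 6.0891*p^2 - 17.5172*p - 9.9584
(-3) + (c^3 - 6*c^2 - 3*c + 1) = c^3 - 6*c^2 - 3*c - 2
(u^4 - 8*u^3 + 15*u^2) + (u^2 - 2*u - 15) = u^4 - 8*u^3 + 16*u^2 - 2*u - 15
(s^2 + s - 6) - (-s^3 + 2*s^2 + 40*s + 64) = s^3 - s^2 - 39*s - 70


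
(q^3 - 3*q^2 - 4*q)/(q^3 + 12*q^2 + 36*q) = (q^2 - 3*q - 4)/(q^2 + 12*q + 36)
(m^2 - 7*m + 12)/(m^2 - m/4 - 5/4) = 4*(-m^2 + 7*m - 12)/(-4*m^2 + m + 5)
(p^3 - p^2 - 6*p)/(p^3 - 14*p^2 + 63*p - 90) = p*(p + 2)/(p^2 - 11*p + 30)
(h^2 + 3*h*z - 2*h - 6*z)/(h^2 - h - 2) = (h + 3*z)/(h + 1)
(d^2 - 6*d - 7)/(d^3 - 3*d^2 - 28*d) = (d + 1)/(d*(d + 4))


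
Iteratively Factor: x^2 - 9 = (x - 3)*(x + 3)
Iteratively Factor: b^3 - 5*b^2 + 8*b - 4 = (b - 1)*(b^2 - 4*b + 4) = (b - 2)*(b - 1)*(b - 2)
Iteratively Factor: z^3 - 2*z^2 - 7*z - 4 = (z - 4)*(z^2 + 2*z + 1) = (z - 4)*(z + 1)*(z + 1)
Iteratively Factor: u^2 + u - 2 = (u + 2)*(u - 1)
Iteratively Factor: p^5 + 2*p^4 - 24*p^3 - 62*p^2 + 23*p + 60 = (p + 3)*(p^4 - p^3 - 21*p^2 + p + 20) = (p - 1)*(p + 3)*(p^3 - 21*p - 20) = (p - 1)*(p + 3)*(p + 4)*(p^2 - 4*p - 5) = (p - 1)*(p + 1)*(p + 3)*(p + 4)*(p - 5)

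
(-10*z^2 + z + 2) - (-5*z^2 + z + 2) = -5*z^2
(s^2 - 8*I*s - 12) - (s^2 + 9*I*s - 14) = -17*I*s + 2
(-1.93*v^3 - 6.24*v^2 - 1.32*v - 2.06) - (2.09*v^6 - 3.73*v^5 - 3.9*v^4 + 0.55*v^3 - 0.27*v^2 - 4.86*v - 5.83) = -2.09*v^6 + 3.73*v^5 + 3.9*v^4 - 2.48*v^3 - 5.97*v^2 + 3.54*v + 3.77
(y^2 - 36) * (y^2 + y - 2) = y^4 + y^3 - 38*y^2 - 36*y + 72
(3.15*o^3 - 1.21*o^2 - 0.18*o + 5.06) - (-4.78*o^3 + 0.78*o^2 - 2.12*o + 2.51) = 7.93*o^3 - 1.99*o^2 + 1.94*o + 2.55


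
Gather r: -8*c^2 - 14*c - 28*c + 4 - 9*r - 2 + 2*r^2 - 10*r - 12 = -8*c^2 - 42*c + 2*r^2 - 19*r - 10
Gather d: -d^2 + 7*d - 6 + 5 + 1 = -d^2 + 7*d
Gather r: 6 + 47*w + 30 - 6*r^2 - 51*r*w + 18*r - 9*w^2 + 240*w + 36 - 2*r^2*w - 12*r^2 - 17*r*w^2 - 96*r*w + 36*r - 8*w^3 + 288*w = r^2*(-2*w - 18) + r*(-17*w^2 - 147*w + 54) - 8*w^3 - 9*w^2 + 575*w + 72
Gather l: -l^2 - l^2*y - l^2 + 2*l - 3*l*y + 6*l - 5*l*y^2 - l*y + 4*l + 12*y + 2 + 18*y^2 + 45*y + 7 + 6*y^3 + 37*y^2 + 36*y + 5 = l^2*(-y - 2) + l*(-5*y^2 - 4*y + 12) + 6*y^3 + 55*y^2 + 93*y + 14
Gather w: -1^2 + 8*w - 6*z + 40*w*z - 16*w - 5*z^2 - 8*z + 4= w*(40*z - 8) - 5*z^2 - 14*z + 3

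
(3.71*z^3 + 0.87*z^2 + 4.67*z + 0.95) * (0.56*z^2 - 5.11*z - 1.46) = 2.0776*z^5 - 18.4709*z^4 - 7.2471*z^3 - 24.6019*z^2 - 11.6727*z - 1.387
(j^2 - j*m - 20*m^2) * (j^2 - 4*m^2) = j^4 - j^3*m - 24*j^2*m^2 + 4*j*m^3 + 80*m^4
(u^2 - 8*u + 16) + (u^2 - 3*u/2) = 2*u^2 - 19*u/2 + 16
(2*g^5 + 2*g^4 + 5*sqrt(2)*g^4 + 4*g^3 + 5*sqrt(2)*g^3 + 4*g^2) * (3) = 6*g^5 + 6*g^4 + 15*sqrt(2)*g^4 + 12*g^3 + 15*sqrt(2)*g^3 + 12*g^2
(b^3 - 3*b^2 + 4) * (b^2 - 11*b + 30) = b^5 - 14*b^4 + 63*b^3 - 86*b^2 - 44*b + 120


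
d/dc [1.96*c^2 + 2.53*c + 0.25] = 3.92*c + 2.53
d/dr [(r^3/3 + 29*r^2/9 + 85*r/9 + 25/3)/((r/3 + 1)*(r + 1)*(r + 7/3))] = 2*(-15*r^2 - 54*r - 55)/(9*r^4 + 60*r^3 + 142*r^2 + 140*r + 49)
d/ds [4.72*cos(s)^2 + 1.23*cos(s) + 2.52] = -(9.44*cos(s) + 1.23)*sin(s)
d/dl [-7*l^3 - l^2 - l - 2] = -21*l^2 - 2*l - 1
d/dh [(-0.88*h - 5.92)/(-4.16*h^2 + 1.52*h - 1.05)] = (-3.6608*h^2 - 49.2544*h + 9.9224)/(17.3056*h^4 - 12.6464*h^3 + 11.0464*h^2 - 3.192*h + 1.1025)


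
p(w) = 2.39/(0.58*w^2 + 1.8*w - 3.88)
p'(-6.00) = 0.32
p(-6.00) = 0.39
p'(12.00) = -0.00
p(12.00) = 0.02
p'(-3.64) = 0.77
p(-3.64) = -0.87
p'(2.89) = -0.32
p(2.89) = 0.39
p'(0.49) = -0.69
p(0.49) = -0.84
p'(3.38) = -0.18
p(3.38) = 0.27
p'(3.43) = -0.17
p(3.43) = 0.26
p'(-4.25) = 6.74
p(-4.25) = -2.27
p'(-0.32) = -0.18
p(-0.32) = -0.54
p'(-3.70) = 0.88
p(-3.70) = -0.92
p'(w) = 2.39*(-1.16*w - 1.8)/(0.58*w^2 + 1.8*w - 3.88)^2 = (-2.7724*w - 4.302)/(0.58*w^2 + 1.8*w - 3.88)^2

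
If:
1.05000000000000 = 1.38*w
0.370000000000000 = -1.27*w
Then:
No Solution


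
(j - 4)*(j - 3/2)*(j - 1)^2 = j^4 - 15*j^3/2 + 18*j^2 - 35*j/2 + 6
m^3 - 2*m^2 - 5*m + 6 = (m - 3)*(m - 1)*(m + 2)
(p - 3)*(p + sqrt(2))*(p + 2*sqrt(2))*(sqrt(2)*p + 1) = sqrt(2)*p^4 - 3*sqrt(2)*p^3 + 7*p^3 - 21*p^2 + 7*sqrt(2)*p^2 - 21*sqrt(2)*p + 4*p - 12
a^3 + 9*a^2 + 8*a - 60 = (a - 2)*(a + 5)*(a + 6)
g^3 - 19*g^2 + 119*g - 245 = (g - 7)^2*(g - 5)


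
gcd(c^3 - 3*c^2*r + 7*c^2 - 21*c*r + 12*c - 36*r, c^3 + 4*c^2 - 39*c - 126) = c + 3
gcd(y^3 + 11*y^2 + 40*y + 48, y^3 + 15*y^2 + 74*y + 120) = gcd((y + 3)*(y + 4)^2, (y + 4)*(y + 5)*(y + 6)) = y + 4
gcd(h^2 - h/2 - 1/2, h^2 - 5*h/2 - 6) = 1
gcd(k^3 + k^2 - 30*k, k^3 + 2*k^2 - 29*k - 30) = k^2 + k - 30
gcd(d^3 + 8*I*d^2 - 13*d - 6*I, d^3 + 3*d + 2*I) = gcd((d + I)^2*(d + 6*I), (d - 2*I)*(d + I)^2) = d^2 + 2*I*d - 1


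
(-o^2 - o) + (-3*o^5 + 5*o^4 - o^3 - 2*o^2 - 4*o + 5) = -3*o^5 + 5*o^4 - o^3 - 3*o^2 - 5*o + 5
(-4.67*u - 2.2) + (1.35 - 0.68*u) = -5.35*u - 0.85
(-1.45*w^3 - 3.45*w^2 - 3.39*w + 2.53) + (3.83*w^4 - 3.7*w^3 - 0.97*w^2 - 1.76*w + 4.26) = 3.83*w^4 - 5.15*w^3 - 4.42*w^2 - 5.15*w + 6.79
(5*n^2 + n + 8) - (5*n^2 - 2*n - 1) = 3*n + 9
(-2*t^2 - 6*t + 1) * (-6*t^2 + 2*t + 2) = 12*t^4 + 32*t^3 - 22*t^2 - 10*t + 2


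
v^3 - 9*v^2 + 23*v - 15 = (v - 5)*(v - 3)*(v - 1)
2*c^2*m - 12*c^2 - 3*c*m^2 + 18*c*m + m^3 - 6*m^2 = (-2*c + m)*(-c + m)*(m - 6)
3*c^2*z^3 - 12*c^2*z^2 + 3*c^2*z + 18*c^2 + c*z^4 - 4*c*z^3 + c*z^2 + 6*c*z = (3*c + z)*(z - 3)*(z - 2)*(c*z + c)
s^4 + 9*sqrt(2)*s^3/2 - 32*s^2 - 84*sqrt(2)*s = s*(s - 7*sqrt(2)/2)*(s + 2*sqrt(2))*(s + 6*sqrt(2))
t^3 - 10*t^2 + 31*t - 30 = (t - 5)*(t - 3)*(t - 2)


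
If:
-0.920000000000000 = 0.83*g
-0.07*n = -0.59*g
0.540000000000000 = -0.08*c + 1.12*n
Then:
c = -137.55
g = -1.11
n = -9.34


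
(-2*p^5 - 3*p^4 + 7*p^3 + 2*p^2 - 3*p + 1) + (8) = -2*p^5 - 3*p^4 + 7*p^3 + 2*p^2 - 3*p + 9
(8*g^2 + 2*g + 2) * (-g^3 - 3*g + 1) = -8*g^5 - 2*g^4 - 26*g^3 + 2*g^2 - 4*g + 2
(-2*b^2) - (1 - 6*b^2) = 4*b^2 - 1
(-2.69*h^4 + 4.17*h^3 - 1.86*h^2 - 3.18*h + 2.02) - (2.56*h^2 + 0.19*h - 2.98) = -2.69*h^4 + 4.17*h^3 - 4.42*h^2 - 3.37*h + 5.0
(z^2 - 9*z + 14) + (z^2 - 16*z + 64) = 2*z^2 - 25*z + 78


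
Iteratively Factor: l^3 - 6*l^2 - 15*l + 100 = (l + 4)*(l^2 - 10*l + 25) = (l - 5)*(l + 4)*(l - 5)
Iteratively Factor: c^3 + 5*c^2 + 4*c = (c + 1)*(c^2 + 4*c) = (c + 1)*(c + 4)*(c)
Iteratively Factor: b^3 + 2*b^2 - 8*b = (b)*(b^2 + 2*b - 8) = b*(b - 2)*(b + 4)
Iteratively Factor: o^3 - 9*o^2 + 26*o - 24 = (o - 2)*(o^2 - 7*o + 12) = (o - 3)*(o - 2)*(o - 4)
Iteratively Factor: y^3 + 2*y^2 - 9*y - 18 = (y - 3)*(y^2 + 5*y + 6) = (y - 3)*(y + 3)*(y + 2)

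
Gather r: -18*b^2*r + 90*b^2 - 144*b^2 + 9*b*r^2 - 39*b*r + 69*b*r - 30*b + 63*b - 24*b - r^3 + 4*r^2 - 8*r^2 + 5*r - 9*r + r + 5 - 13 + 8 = -54*b^2 + 9*b - r^3 + r^2*(9*b - 4) + r*(-18*b^2 + 30*b - 3)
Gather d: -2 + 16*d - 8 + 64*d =80*d - 10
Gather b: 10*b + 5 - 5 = 10*b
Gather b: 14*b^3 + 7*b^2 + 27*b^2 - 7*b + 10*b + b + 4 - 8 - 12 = 14*b^3 + 34*b^2 + 4*b - 16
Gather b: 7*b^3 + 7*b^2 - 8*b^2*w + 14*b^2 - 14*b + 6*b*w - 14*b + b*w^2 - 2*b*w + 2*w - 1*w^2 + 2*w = 7*b^3 + b^2*(21 - 8*w) + b*(w^2 + 4*w - 28) - w^2 + 4*w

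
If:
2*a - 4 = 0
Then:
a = 2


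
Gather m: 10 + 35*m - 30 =35*m - 20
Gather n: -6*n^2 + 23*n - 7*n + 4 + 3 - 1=-6*n^2 + 16*n + 6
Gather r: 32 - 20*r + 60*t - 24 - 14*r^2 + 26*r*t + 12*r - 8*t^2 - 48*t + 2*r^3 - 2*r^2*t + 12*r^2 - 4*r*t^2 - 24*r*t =2*r^3 + r^2*(-2*t - 2) + r*(-4*t^2 + 2*t - 8) - 8*t^2 + 12*t + 8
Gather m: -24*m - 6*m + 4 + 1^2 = 5 - 30*m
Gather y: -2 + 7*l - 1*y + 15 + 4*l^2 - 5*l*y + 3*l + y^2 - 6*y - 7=4*l^2 + 10*l + y^2 + y*(-5*l - 7) + 6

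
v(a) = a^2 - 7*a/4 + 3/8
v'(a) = 2*a - 7/4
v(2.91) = 3.75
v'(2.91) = 4.07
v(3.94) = 9.00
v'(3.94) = 6.13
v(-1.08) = 3.43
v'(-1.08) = -3.91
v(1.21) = -0.28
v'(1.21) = 0.67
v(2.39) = 1.90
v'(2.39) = 3.03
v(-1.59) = 5.69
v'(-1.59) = -4.93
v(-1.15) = 3.71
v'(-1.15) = -4.05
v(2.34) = 1.76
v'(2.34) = 2.93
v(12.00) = 123.38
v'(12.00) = 22.25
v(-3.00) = 14.62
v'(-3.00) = -7.75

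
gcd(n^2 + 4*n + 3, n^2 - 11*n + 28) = 1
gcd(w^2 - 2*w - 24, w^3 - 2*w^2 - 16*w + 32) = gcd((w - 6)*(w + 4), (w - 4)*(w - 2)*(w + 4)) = w + 4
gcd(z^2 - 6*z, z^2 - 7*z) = z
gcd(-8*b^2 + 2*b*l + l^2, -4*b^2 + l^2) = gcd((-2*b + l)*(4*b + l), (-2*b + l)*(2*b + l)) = 2*b - l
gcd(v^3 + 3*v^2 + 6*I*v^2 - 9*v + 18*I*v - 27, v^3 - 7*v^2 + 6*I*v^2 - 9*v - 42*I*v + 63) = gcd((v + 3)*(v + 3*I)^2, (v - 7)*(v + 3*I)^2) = v^2 + 6*I*v - 9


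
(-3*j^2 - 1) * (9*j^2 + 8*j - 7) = -27*j^4 - 24*j^3 + 12*j^2 - 8*j + 7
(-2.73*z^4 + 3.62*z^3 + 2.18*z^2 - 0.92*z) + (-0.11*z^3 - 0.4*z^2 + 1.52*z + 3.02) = -2.73*z^4 + 3.51*z^3 + 1.78*z^2 + 0.6*z + 3.02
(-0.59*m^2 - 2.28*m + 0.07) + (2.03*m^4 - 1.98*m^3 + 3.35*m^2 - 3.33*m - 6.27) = 2.03*m^4 - 1.98*m^3 + 2.76*m^2 - 5.61*m - 6.2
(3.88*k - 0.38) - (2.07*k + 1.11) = 1.81*k - 1.49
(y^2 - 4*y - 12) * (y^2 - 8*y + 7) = y^4 - 12*y^3 + 27*y^2 + 68*y - 84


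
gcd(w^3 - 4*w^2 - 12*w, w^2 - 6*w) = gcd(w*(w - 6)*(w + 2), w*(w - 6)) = w^2 - 6*w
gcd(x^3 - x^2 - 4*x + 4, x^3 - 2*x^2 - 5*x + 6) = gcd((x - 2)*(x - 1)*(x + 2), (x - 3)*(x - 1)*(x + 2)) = x^2 + x - 2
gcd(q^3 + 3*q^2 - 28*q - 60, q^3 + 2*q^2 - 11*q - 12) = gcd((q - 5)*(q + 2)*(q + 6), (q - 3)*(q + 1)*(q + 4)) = 1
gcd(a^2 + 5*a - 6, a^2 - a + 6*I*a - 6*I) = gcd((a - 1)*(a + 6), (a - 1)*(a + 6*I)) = a - 1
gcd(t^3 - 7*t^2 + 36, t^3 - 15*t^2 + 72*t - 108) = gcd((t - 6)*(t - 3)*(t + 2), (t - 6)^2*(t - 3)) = t^2 - 9*t + 18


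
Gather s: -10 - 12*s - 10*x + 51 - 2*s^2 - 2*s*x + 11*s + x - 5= -2*s^2 + s*(-2*x - 1) - 9*x + 36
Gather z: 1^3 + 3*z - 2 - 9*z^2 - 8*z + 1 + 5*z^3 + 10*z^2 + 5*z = 5*z^3 + z^2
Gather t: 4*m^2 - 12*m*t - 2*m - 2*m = 4*m^2 - 12*m*t - 4*m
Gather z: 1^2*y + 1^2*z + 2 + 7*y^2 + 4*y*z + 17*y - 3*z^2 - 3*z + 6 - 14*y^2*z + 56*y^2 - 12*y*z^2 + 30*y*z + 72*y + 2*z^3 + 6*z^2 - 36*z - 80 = 63*y^2 + 90*y + 2*z^3 + z^2*(3 - 12*y) + z*(-14*y^2 + 34*y - 38) - 72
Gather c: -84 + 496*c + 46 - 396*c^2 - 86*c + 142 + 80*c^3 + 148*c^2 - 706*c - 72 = 80*c^3 - 248*c^2 - 296*c + 32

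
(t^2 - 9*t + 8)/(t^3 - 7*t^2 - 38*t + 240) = (t - 1)/(t^2 + t - 30)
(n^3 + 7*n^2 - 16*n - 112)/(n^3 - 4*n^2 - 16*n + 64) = (n + 7)/(n - 4)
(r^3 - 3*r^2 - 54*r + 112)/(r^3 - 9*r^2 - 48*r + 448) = (r - 2)/(r - 8)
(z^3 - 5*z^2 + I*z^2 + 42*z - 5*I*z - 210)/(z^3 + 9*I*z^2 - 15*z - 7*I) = (z^2 - z*(5 + 6*I) + 30*I)/(z^2 + 2*I*z - 1)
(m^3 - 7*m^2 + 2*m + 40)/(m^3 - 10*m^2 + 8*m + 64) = (m - 5)/(m - 8)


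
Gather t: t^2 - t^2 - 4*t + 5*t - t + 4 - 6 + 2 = 0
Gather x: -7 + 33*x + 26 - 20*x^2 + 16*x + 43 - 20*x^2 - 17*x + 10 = -40*x^2 + 32*x + 72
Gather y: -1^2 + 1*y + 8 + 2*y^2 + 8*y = 2*y^2 + 9*y + 7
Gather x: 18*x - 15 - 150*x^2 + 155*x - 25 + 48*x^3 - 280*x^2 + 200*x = 48*x^3 - 430*x^2 + 373*x - 40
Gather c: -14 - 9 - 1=-24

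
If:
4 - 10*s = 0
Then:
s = 2/5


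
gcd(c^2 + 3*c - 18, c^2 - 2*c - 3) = c - 3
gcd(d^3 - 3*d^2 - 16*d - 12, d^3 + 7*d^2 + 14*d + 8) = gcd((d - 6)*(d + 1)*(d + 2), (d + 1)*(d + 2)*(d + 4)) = d^2 + 3*d + 2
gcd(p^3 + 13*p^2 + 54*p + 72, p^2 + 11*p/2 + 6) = p + 4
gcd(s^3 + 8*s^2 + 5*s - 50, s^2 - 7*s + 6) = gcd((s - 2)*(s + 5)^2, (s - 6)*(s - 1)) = 1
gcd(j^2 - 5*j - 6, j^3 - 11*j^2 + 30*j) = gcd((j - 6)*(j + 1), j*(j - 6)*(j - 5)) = j - 6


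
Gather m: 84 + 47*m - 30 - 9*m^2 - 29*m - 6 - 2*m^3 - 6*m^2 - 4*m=-2*m^3 - 15*m^2 + 14*m + 48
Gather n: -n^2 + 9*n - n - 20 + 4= -n^2 + 8*n - 16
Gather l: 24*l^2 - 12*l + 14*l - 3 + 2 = 24*l^2 + 2*l - 1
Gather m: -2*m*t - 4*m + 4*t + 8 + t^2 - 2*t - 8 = m*(-2*t - 4) + t^2 + 2*t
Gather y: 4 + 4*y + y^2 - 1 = y^2 + 4*y + 3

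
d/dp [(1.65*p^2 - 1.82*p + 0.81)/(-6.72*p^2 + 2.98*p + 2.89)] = (-7.3134*p^2 + 20.4234*p - 7.6736)/(45.1584*p^4 - 40.0512*p^3 - 29.9612*p^2 + 17.2244*p + 8.3521)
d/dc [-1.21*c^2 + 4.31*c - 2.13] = 4.31 - 2.42*c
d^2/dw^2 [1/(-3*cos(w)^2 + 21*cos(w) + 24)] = (-4*sin(w)^4 + 83*sin(w)^2 + 119*cos(w)/4 + 21*cos(3*w)/4 + 35)/(3*(sin(w)^2 + 7*cos(w) + 7)^3)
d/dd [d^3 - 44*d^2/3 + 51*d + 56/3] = 3*d^2 - 88*d/3 + 51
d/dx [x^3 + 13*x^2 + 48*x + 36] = 3*x^2 + 26*x + 48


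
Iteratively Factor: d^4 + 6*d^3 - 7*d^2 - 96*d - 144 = (d + 3)*(d^3 + 3*d^2 - 16*d - 48) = (d + 3)*(d + 4)*(d^2 - d - 12) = (d + 3)^2*(d + 4)*(d - 4)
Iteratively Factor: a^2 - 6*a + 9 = (a - 3)*(a - 3)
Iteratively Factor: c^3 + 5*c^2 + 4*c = (c + 1)*(c^2 + 4*c) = (c + 1)*(c + 4)*(c)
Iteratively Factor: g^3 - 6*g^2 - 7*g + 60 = (g - 4)*(g^2 - 2*g - 15) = (g - 4)*(g + 3)*(g - 5)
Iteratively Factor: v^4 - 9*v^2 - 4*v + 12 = (v - 1)*(v^3 + v^2 - 8*v - 12) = (v - 1)*(v + 2)*(v^2 - v - 6) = (v - 1)*(v + 2)^2*(v - 3)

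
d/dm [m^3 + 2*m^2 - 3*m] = 3*m^2 + 4*m - 3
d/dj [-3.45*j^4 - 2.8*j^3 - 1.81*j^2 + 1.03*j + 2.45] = -13.8*j^3 - 8.4*j^2 - 3.62*j + 1.03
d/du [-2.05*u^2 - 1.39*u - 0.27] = -4.1*u - 1.39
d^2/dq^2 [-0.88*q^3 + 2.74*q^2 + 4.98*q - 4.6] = 5.48 - 5.28*q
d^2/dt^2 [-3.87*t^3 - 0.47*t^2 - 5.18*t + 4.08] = -23.22*t - 0.94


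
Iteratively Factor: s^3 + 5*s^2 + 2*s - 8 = (s + 4)*(s^2 + s - 2) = (s - 1)*(s + 4)*(s + 2)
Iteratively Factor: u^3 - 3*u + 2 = (u - 1)*(u^2 + u - 2) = (u - 1)^2*(u + 2)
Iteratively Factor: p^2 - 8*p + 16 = (p - 4)*(p - 4)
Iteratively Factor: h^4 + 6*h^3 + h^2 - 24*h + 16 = (h - 1)*(h^3 + 7*h^2 + 8*h - 16) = (h - 1)^2*(h^2 + 8*h + 16) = (h - 1)^2*(h + 4)*(h + 4)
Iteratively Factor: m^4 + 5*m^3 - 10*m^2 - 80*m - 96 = (m + 4)*(m^3 + m^2 - 14*m - 24) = (m + 3)*(m + 4)*(m^2 - 2*m - 8) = (m + 2)*(m + 3)*(m + 4)*(m - 4)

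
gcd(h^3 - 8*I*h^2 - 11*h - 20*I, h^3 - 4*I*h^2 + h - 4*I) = h^2 - 3*I*h + 4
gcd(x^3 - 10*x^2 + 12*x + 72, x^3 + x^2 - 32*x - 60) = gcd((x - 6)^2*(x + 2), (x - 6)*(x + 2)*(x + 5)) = x^2 - 4*x - 12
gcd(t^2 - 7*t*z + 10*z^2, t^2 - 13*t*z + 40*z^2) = -t + 5*z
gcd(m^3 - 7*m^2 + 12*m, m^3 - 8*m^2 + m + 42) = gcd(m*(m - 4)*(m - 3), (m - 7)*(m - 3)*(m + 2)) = m - 3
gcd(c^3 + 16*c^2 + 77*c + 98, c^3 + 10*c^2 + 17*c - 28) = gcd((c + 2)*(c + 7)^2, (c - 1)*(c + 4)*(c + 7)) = c + 7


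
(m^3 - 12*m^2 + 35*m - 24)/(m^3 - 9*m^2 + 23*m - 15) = (m - 8)/(m - 5)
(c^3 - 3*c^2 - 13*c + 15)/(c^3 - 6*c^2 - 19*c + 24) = (c - 5)/(c - 8)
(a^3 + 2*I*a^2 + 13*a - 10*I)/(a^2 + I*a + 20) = (a^2 - 3*I*a - 2)/(a - 4*I)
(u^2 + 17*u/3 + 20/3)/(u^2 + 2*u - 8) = (u + 5/3)/(u - 2)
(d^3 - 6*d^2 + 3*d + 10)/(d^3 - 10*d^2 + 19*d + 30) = (d - 2)/(d - 6)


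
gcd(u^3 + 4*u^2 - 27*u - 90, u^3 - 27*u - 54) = u + 3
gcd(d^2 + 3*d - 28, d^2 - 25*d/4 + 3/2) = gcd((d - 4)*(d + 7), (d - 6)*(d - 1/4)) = 1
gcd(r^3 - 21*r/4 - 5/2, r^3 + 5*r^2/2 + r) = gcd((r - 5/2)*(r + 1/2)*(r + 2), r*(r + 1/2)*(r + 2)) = r^2 + 5*r/2 + 1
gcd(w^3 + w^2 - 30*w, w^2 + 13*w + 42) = w + 6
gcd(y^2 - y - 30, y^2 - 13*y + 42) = y - 6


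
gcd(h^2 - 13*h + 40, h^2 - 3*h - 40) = h - 8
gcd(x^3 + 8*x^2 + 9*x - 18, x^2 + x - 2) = x - 1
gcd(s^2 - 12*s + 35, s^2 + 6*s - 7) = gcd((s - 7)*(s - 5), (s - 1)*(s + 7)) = 1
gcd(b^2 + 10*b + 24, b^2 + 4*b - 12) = b + 6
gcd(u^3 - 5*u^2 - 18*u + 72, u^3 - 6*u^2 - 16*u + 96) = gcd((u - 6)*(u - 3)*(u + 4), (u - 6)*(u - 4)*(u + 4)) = u^2 - 2*u - 24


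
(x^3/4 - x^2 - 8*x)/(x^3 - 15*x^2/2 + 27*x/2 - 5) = x*(x^2 - 4*x - 32)/(2*(2*x^3 - 15*x^2 + 27*x - 10))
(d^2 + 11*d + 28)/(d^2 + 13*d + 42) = (d + 4)/(d + 6)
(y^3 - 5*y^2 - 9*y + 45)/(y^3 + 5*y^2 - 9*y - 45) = (y - 5)/(y + 5)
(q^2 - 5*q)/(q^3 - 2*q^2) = (q - 5)/(q*(q - 2))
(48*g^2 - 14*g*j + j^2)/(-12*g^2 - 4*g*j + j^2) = (-8*g + j)/(2*g + j)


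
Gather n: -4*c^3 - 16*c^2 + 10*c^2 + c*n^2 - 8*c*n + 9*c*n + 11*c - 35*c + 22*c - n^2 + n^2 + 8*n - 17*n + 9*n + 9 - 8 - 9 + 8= -4*c^3 - 6*c^2 + c*n^2 + c*n - 2*c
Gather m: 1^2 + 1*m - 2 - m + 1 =0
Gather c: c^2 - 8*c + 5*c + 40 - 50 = c^2 - 3*c - 10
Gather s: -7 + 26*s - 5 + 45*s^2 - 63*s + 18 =45*s^2 - 37*s + 6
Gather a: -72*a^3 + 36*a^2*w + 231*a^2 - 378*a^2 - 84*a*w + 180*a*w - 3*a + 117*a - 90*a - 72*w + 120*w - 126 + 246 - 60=-72*a^3 + a^2*(36*w - 147) + a*(96*w + 24) + 48*w + 60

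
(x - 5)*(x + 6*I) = x^2 - 5*x + 6*I*x - 30*I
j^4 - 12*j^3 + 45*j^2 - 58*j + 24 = (j - 6)*(j - 4)*(j - 1)^2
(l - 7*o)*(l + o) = l^2 - 6*l*o - 7*o^2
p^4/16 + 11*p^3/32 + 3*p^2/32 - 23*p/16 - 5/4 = (p/4 + 1/4)*(p/4 + 1)*(p - 2)*(p + 5/2)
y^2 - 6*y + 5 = (y - 5)*(y - 1)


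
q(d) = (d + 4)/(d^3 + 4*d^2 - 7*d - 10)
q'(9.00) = 0.00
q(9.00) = 0.01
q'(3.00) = -0.27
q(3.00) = 0.22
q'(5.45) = -0.02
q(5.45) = 0.04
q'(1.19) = -0.38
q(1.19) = -0.47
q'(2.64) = -0.68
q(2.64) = 0.37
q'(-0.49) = 0.92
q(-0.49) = -0.61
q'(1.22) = -0.42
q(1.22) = -0.48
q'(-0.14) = 0.28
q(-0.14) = -0.43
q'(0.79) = -0.12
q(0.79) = -0.38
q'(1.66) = -2.44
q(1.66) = -0.94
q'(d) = (d + 4)*(-3*d^2 - 8*d + 7)/(d^3 + 4*d^2 - 7*d - 10)^2 + 1/(d^3 + 4*d^2 - 7*d - 10)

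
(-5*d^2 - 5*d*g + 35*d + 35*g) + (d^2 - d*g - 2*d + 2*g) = -4*d^2 - 6*d*g + 33*d + 37*g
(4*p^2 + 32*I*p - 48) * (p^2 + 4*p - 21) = 4*p^4 + 16*p^3 + 32*I*p^3 - 132*p^2 + 128*I*p^2 - 192*p - 672*I*p + 1008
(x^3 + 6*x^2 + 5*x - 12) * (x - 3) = x^4 + 3*x^3 - 13*x^2 - 27*x + 36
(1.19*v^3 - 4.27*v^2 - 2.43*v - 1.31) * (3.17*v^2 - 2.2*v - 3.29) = 3.7723*v^5 - 16.1539*v^4 - 2.2242*v^3 + 15.2416*v^2 + 10.8767*v + 4.3099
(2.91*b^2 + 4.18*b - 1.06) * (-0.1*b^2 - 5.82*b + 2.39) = -0.291*b^4 - 17.3542*b^3 - 17.2667*b^2 + 16.1594*b - 2.5334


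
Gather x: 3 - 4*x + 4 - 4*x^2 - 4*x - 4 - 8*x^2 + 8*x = 3 - 12*x^2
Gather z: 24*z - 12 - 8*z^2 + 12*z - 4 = -8*z^2 + 36*z - 16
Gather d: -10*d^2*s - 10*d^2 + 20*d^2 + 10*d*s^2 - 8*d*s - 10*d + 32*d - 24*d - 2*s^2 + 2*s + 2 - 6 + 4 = d^2*(10 - 10*s) + d*(10*s^2 - 8*s - 2) - 2*s^2 + 2*s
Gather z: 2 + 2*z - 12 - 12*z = -10*z - 10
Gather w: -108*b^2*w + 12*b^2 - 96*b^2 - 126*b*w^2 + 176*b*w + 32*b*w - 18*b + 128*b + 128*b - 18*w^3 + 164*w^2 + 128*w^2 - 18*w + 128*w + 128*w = -84*b^2 + 238*b - 18*w^3 + w^2*(292 - 126*b) + w*(-108*b^2 + 208*b + 238)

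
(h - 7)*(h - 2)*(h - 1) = h^3 - 10*h^2 + 23*h - 14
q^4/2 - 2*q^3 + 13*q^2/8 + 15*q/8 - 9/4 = (q/2 + 1/2)*(q - 2)*(q - 3/2)^2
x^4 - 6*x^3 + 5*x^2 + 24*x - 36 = (x - 3)^2*(x - 2)*(x + 2)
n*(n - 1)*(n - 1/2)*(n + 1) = n^4 - n^3/2 - n^2 + n/2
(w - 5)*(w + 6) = w^2 + w - 30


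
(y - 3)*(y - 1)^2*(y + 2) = y^4 - 3*y^3 - 3*y^2 + 11*y - 6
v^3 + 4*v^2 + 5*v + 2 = (v + 1)^2*(v + 2)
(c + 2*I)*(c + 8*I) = c^2 + 10*I*c - 16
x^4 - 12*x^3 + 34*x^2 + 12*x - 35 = (x - 7)*(x - 5)*(x - 1)*(x + 1)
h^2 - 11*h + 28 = (h - 7)*(h - 4)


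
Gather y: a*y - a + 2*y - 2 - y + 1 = -a + y*(a + 1) - 1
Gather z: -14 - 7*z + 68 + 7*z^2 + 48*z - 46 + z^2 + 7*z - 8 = 8*z^2 + 48*z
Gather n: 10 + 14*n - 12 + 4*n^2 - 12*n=4*n^2 + 2*n - 2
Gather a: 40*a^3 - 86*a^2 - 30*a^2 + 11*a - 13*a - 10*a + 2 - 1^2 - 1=40*a^3 - 116*a^2 - 12*a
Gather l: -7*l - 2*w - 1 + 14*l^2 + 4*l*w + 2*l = 14*l^2 + l*(4*w - 5) - 2*w - 1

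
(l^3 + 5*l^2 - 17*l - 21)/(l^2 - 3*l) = l + 8 + 7/l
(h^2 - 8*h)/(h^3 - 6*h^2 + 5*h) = (h - 8)/(h^2 - 6*h + 5)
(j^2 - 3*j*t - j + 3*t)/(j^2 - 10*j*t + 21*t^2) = (1 - j)/(-j + 7*t)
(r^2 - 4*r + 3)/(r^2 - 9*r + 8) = (r - 3)/(r - 8)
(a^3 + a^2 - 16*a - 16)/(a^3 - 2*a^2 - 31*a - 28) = (a - 4)/(a - 7)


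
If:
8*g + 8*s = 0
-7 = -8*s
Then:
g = -7/8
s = 7/8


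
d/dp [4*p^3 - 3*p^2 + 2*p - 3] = 12*p^2 - 6*p + 2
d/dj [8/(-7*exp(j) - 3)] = 56*exp(j)/(7*exp(j) + 3)^2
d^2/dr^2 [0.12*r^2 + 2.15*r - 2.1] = 0.240000000000000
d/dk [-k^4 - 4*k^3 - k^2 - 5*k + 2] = -4*k^3 - 12*k^2 - 2*k - 5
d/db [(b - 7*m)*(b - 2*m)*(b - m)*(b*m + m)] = m*(4*b^3 - 30*b^2*m + 3*b^2 + 46*b*m^2 - 20*b*m - 14*m^3 + 23*m^2)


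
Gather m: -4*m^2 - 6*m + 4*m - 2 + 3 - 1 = -4*m^2 - 2*m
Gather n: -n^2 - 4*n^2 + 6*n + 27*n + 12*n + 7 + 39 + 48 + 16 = -5*n^2 + 45*n + 110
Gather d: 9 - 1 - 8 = 0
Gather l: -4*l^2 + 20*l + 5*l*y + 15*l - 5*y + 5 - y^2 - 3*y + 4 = -4*l^2 + l*(5*y + 35) - y^2 - 8*y + 9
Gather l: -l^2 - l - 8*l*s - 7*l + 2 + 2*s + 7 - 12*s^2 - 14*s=-l^2 + l*(-8*s - 8) - 12*s^2 - 12*s + 9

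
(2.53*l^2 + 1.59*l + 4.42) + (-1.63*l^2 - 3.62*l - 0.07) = 0.9*l^2 - 2.03*l + 4.35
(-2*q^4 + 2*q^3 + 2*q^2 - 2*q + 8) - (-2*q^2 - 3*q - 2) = -2*q^4 + 2*q^3 + 4*q^2 + q + 10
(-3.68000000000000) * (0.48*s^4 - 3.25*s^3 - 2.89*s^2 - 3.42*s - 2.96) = -1.7664*s^4 + 11.96*s^3 + 10.6352*s^2 + 12.5856*s + 10.8928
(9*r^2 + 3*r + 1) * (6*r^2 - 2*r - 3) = 54*r^4 - 27*r^2 - 11*r - 3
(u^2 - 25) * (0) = 0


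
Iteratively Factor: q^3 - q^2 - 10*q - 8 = (q + 1)*(q^2 - 2*q - 8) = (q + 1)*(q + 2)*(q - 4)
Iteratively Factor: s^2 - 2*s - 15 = (s - 5)*(s + 3)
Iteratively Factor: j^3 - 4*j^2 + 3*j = (j - 1)*(j^2 - 3*j) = j*(j - 1)*(j - 3)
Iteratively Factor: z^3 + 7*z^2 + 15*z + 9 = (z + 3)*(z^2 + 4*z + 3) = (z + 1)*(z + 3)*(z + 3)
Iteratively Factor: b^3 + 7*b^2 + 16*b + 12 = (b + 2)*(b^2 + 5*b + 6) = (b + 2)*(b + 3)*(b + 2)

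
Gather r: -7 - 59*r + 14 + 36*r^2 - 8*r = 36*r^2 - 67*r + 7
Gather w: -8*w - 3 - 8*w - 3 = -16*w - 6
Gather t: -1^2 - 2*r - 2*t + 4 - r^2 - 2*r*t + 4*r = -r^2 + 2*r + t*(-2*r - 2) + 3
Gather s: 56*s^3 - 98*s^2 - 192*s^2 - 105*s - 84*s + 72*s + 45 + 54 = 56*s^3 - 290*s^2 - 117*s + 99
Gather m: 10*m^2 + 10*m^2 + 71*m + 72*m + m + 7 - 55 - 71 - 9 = 20*m^2 + 144*m - 128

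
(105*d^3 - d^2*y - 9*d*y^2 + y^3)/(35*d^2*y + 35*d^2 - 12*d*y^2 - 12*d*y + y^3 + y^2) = (3*d + y)/(y + 1)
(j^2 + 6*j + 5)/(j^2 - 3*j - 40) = (j + 1)/(j - 8)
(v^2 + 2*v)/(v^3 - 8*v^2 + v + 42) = v/(v^2 - 10*v + 21)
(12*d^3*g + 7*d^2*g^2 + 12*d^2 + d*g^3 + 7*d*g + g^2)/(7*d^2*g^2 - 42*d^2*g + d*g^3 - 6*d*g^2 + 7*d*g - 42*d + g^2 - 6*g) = (12*d^2 + 7*d*g + g^2)/(7*d*g - 42*d + g^2 - 6*g)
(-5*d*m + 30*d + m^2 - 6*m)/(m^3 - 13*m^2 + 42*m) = (-5*d + m)/(m*(m - 7))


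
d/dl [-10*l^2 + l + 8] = 1 - 20*l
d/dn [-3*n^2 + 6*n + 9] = 6 - 6*n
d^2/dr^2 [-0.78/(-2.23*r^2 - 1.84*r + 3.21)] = (-7.757724*r^2 - 6.400992*r + 0.78*(4.46*r + 1.84)*(8.92*r + 3.68) + 11.166948)/(2.23*r^2 + 1.84*r - 3.21)^3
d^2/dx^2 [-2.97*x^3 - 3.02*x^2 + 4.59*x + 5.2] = -17.82*x - 6.04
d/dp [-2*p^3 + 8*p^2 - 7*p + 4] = -6*p^2 + 16*p - 7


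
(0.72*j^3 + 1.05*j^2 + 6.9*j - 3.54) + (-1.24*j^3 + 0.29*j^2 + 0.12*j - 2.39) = -0.52*j^3 + 1.34*j^2 + 7.02*j - 5.93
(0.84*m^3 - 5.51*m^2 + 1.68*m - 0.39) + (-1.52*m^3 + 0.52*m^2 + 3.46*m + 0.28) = -0.68*m^3 - 4.99*m^2 + 5.14*m - 0.11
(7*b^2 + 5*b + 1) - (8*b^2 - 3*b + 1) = -b^2 + 8*b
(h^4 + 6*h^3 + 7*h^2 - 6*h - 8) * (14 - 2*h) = -2*h^5 + 2*h^4 + 70*h^3 + 110*h^2 - 68*h - 112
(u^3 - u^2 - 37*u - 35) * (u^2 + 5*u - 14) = u^5 + 4*u^4 - 56*u^3 - 206*u^2 + 343*u + 490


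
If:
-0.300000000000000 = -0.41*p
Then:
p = 0.73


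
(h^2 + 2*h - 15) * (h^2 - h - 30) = h^4 + h^3 - 47*h^2 - 45*h + 450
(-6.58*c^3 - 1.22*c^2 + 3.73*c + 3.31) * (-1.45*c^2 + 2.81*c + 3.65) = 9.541*c^5 - 16.7208*c^4 - 32.8537*c^3 + 1.2288*c^2 + 22.9156*c + 12.0815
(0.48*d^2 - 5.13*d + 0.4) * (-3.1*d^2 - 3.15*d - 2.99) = -1.488*d^4 + 14.391*d^3 + 13.4843*d^2 + 14.0787*d - 1.196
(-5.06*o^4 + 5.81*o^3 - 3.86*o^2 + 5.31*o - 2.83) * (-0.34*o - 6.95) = 1.7204*o^5 + 33.1916*o^4 - 39.0671*o^3 + 25.0216*o^2 - 35.9423*o + 19.6685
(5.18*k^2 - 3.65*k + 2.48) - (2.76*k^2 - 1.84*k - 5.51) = 2.42*k^2 - 1.81*k + 7.99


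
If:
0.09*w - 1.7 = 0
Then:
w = 18.89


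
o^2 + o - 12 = (o - 3)*(o + 4)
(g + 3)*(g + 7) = g^2 + 10*g + 21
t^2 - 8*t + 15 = (t - 5)*(t - 3)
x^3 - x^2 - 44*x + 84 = (x - 6)*(x - 2)*(x + 7)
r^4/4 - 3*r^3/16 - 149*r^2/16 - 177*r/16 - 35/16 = (r/4 + 1/4)*(r - 7)*(r + 1/4)*(r + 5)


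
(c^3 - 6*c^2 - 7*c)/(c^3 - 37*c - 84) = c*(c + 1)/(c^2 + 7*c + 12)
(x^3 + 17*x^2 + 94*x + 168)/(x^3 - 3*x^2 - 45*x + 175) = (x^2 + 10*x + 24)/(x^2 - 10*x + 25)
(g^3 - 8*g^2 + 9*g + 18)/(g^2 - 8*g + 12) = (g^2 - 2*g - 3)/(g - 2)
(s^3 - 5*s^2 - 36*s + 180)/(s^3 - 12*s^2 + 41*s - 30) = (s + 6)/(s - 1)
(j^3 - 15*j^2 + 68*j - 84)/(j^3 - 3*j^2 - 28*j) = (j^2 - 8*j + 12)/(j*(j + 4))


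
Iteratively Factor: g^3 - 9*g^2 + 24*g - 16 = (g - 4)*(g^2 - 5*g + 4) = (g - 4)^2*(g - 1)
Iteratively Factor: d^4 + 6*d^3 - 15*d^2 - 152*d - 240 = (d + 3)*(d^3 + 3*d^2 - 24*d - 80) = (d - 5)*(d + 3)*(d^2 + 8*d + 16) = (d - 5)*(d + 3)*(d + 4)*(d + 4)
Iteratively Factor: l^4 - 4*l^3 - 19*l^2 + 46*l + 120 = (l - 5)*(l^3 + l^2 - 14*l - 24) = (l - 5)*(l - 4)*(l^2 + 5*l + 6) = (l - 5)*(l - 4)*(l + 3)*(l + 2)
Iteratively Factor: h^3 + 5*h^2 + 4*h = (h + 1)*(h^2 + 4*h) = (h + 1)*(h + 4)*(h)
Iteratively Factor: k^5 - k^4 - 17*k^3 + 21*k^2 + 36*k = (k - 3)*(k^4 + 2*k^3 - 11*k^2 - 12*k) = (k - 3)^2*(k^3 + 5*k^2 + 4*k) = (k - 3)^2*(k + 1)*(k^2 + 4*k) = k*(k - 3)^2*(k + 1)*(k + 4)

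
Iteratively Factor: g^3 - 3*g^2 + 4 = (g - 2)*(g^2 - g - 2) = (g - 2)^2*(g + 1)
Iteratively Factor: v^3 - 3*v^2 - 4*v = (v - 4)*(v^2 + v) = (v - 4)*(v + 1)*(v)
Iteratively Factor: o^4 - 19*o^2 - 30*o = (o + 3)*(o^3 - 3*o^2 - 10*o) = o*(o + 3)*(o^2 - 3*o - 10) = o*(o - 5)*(o + 3)*(o + 2)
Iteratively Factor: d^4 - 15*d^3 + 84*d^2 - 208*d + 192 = (d - 4)*(d^3 - 11*d^2 + 40*d - 48) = (d - 4)^2*(d^2 - 7*d + 12) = (d - 4)^3*(d - 3)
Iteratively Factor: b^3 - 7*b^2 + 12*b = (b)*(b^2 - 7*b + 12) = b*(b - 4)*(b - 3)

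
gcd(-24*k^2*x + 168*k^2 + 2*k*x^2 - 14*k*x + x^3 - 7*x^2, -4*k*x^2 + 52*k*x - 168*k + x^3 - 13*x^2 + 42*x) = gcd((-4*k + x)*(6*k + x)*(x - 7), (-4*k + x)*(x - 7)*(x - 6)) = -4*k*x + 28*k + x^2 - 7*x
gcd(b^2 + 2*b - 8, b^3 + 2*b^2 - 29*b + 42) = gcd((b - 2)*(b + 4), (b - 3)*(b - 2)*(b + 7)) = b - 2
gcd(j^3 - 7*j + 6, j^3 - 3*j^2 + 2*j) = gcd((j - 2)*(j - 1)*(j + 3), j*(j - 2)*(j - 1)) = j^2 - 3*j + 2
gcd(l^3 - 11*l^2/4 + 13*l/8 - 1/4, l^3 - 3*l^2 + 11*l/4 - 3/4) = l - 1/2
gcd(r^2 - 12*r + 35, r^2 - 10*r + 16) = 1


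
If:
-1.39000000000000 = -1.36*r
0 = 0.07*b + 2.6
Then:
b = -37.14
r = 1.02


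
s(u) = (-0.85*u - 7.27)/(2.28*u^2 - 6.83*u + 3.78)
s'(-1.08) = -0.45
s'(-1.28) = -0.35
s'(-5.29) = -0.02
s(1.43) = 6.41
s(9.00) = -0.12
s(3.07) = -2.30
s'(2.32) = 810.25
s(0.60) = -15.47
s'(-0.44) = -1.28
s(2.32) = -44.80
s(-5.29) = -0.03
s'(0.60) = -127.68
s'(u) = (6.83 - 4.56*u)*(-0.85*u - 7.27)/(2.28*u^2 - 6.83*u + 3.78)^2 - 0.85/(2.28*u^2 - 6.83*u + 3.78) = (1.938*u^2 + 33.1512*u - 52.8671)/(5.1984*u^4 - 31.1448*u^3 + 63.8857*u^2 - 51.6348*u + 14.2884)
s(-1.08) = -0.46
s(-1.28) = -0.38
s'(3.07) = 3.63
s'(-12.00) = -0.00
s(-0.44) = -0.95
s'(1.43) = -0.85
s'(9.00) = 0.02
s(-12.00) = 0.01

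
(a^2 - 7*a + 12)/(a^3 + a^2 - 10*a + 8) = (a^2 - 7*a + 12)/(a^3 + a^2 - 10*a + 8)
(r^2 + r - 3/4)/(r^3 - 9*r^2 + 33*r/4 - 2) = (2*r + 3)/(2*r^2 - 17*r + 8)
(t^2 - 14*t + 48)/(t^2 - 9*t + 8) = (t - 6)/(t - 1)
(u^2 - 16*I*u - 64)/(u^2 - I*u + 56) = (u - 8*I)/(u + 7*I)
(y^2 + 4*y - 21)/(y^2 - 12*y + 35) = (y^2 + 4*y - 21)/(y^2 - 12*y + 35)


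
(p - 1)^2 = p^2 - 2*p + 1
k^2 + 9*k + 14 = (k + 2)*(k + 7)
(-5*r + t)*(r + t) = -5*r^2 - 4*r*t + t^2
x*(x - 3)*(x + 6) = x^3 + 3*x^2 - 18*x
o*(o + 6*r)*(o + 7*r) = o^3 + 13*o^2*r + 42*o*r^2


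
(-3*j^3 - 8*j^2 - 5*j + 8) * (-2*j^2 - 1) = 6*j^5 + 16*j^4 + 13*j^3 - 8*j^2 + 5*j - 8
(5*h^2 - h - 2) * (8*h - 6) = 40*h^3 - 38*h^2 - 10*h + 12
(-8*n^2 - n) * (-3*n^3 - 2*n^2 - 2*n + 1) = 24*n^5 + 19*n^4 + 18*n^3 - 6*n^2 - n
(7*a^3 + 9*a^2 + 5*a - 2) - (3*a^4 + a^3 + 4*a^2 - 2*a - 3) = -3*a^4 + 6*a^3 + 5*a^2 + 7*a + 1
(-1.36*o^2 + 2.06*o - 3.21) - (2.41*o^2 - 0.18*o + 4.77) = -3.77*o^2 + 2.24*o - 7.98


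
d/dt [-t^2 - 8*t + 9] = -2*t - 8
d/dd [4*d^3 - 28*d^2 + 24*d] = 12*d^2 - 56*d + 24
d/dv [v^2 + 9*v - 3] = 2*v + 9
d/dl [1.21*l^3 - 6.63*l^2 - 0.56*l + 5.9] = 3.63*l^2 - 13.26*l - 0.56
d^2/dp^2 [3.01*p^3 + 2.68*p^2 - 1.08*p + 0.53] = 18.06*p + 5.36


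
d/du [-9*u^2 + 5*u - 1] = 5 - 18*u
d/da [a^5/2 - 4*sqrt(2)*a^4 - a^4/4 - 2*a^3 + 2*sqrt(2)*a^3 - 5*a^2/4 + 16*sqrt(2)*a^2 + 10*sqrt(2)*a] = 5*a^4/2 - 16*sqrt(2)*a^3 - a^3 - 6*a^2 + 6*sqrt(2)*a^2 - 5*a/2 + 32*sqrt(2)*a + 10*sqrt(2)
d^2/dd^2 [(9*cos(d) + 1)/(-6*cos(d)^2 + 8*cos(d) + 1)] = (-729*(1 - cos(2*d))^2*cos(d) - 144*(1 - cos(2*d))^2 + 548*cos(d) - 476*cos(2*d) - 531*cos(3*d) + 162*cos(5*d) + 96)/(8*cos(d) - 3*cos(2*d) - 2)^3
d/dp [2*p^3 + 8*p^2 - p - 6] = 6*p^2 + 16*p - 1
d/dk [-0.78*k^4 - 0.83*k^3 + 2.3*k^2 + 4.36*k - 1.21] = -3.12*k^3 - 2.49*k^2 + 4.6*k + 4.36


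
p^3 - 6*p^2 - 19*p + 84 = (p - 7)*(p - 3)*(p + 4)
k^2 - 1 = (k - 1)*(k + 1)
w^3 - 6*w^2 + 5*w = w*(w - 5)*(w - 1)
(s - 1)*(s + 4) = s^2 + 3*s - 4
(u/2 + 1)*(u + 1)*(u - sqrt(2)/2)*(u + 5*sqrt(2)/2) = u^4/2 + sqrt(2)*u^3 + 3*u^3/2 - u^2/4 + 3*sqrt(2)*u^2 - 15*u/4 + 2*sqrt(2)*u - 5/2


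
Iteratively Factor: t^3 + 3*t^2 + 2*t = (t)*(t^2 + 3*t + 2) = t*(t + 2)*(t + 1)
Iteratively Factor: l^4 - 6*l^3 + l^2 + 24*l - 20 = (l - 1)*(l^3 - 5*l^2 - 4*l + 20) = (l - 1)*(l + 2)*(l^2 - 7*l + 10) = (l - 5)*(l - 1)*(l + 2)*(l - 2)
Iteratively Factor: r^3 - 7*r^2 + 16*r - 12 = (r - 2)*(r^2 - 5*r + 6) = (r - 2)^2*(r - 3)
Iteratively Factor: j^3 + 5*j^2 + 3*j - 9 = (j + 3)*(j^2 + 2*j - 3) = (j - 1)*(j + 3)*(j + 3)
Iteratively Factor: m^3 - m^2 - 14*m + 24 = (m - 3)*(m^2 + 2*m - 8) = (m - 3)*(m + 4)*(m - 2)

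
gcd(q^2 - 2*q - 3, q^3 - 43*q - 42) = q + 1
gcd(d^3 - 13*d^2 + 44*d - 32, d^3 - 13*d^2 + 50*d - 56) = d - 4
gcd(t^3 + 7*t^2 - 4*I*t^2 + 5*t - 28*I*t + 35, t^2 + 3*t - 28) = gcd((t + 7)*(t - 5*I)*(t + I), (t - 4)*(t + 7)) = t + 7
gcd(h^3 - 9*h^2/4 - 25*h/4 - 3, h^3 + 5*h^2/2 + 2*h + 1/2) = h + 1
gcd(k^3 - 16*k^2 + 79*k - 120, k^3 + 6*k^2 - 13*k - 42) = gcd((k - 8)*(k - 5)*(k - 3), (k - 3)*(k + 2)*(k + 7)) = k - 3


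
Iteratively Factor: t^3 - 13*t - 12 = (t + 3)*(t^2 - 3*t - 4) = (t + 1)*(t + 3)*(t - 4)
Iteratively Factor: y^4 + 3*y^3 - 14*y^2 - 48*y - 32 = (y - 4)*(y^3 + 7*y^2 + 14*y + 8) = (y - 4)*(y + 4)*(y^2 + 3*y + 2) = (y - 4)*(y + 2)*(y + 4)*(y + 1)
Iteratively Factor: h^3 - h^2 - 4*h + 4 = (h - 1)*(h^2 - 4) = (h - 1)*(h + 2)*(h - 2)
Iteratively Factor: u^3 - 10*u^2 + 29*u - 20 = (u - 5)*(u^2 - 5*u + 4) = (u - 5)*(u - 4)*(u - 1)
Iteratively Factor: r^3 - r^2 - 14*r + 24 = (r - 3)*(r^2 + 2*r - 8) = (r - 3)*(r + 4)*(r - 2)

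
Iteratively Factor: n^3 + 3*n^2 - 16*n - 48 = (n + 4)*(n^2 - n - 12) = (n - 4)*(n + 4)*(n + 3)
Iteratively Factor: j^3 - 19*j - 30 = (j + 2)*(j^2 - 2*j - 15) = (j + 2)*(j + 3)*(j - 5)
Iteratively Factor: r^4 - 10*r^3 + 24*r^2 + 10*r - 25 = (r - 1)*(r^3 - 9*r^2 + 15*r + 25) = (r - 1)*(r + 1)*(r^2 - 10*r + 25) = (r - 5)*(r - 1)*(r + 1)*(r - 5)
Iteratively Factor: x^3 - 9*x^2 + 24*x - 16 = (x - 1)*(x^2 - 8*x + 16) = (x - 4)*(x - 1)*(x - 4)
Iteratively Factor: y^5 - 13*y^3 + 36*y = (y + 2)*(y^4 - 2*y^3 - 9*y^2 + 18*y) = y*(y + 2)*(y^3 - 2*y^2 - 9*y + 18) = y*(y + 2)*(y + 3)*(y^2 - 5*y + 6) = y*(y - 3)*(y + 2)*(y + 3)*(y - 2)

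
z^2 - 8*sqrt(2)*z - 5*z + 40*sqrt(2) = (z - 5)*(z - 8*sqrt(2))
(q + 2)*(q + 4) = q^2 + 6*q + 8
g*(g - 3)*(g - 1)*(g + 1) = g^4 - 3*g^3 - g^2 + 3*g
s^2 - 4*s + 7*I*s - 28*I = (s - 4)*(s + 7*I)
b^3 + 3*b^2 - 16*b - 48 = (b - 4)*(b + 3)*(b + 4)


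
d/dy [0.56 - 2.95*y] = -2.95000000000000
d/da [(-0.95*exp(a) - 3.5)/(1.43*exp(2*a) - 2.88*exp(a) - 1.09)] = (1.3585*exp(2*a) + 10.01*exp(a) - 9.0445)*exp(a)/(2.0449*exp(4*a) - 8.2368*exp(3*a) + 5.177*exp(2*a) + 6.2784*exp(a) + 1.1881)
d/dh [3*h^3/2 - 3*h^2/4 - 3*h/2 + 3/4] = 9*h^2/2 - 3*h/2 - 3/2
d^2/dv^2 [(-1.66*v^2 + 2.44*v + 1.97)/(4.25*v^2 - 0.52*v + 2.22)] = (-2.8421709430404e-14*v^4 + 80.8078*v^3 + 307.47135*v^2 - 164.2506*v - 46.83734)/(76.765625*v^6 - 28.1775*v^5 + 123.74385*v^4 - 29.577808*v^3 + 64.637964*v^2 - 7.688304*v + 10.941048)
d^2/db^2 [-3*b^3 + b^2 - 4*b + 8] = 2 - 18*b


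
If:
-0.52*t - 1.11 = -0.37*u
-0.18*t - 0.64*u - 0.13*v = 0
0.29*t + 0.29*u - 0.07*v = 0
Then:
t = -1.49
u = 0.91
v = -2.41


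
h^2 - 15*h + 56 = (h - 8)*(h - 7)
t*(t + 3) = t^2 + 3*t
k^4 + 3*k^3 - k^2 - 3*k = k*(k - 1)*(k + 1)*(k + 3)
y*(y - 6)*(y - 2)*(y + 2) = y^4 - 6*y^3 - 4*y^2 + 24*y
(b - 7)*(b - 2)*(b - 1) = b^3 - 10*b^2 + 23*b - 14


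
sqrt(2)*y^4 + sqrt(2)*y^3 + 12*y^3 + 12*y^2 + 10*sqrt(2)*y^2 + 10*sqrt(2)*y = y*(y + sqrt(2))*(y + 5*sqrt(2))*(sqrt(2)*y + sqrt(2))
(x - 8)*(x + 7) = x^2 - x - 56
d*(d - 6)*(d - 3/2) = d^3 - 15*d^2/2 + 9*d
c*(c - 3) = c^2 - 3*c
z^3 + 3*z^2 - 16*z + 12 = (z - 2)*(z - 1)*(z + 6)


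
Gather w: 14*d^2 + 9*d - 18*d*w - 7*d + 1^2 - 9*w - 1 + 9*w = 14*d^2 - 18*d*w + 2*d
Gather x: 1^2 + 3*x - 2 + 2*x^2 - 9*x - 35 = 2*x^2 - 6*x - 36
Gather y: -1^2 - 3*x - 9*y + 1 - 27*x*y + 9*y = -27*x*y - 3*x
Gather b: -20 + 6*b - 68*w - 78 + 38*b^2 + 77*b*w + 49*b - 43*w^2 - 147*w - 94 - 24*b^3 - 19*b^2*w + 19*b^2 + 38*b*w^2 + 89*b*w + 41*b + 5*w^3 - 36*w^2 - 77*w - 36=-24*b^3 + b^2*(57 - 19*w) + b*(38*w^2 + 166*w + 96) + 5*w^3 - 79*w^2 - 292*w - 228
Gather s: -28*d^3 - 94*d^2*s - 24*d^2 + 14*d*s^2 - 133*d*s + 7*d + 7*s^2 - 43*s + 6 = -28*d^3 - 24*d^2 + 7*d + s^2*(14*d + 7) + s*(-94*d^2 - 133*d - 43) + 6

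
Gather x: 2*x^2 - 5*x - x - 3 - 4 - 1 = 2*x^2 - 6*x - 8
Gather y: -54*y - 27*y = -81*y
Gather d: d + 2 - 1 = d + 1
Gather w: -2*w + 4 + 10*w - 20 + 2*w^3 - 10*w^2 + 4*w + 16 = 2*w^3 - 10*w^2 + 12*w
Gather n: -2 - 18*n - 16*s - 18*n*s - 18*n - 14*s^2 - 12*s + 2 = n*(-18*s - 36) - 14*s^2 - 28*s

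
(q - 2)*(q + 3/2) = q^2 - q/2 - 3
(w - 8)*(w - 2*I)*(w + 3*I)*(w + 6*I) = w^4 - 8*w^3 + 7*I*w^3 - 56*I*w^2 + 36*I*w - 288*I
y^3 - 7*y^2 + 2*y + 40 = (y - 5)*(y - 4)*(y + 2)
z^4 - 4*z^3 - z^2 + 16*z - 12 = (z - 3)*(z - 2)*(z - 1)*(z + 2)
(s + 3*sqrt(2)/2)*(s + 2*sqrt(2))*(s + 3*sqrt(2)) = s^3 + 13*sqrt(2)*s^2/2 + 27*s + 18*sqrt(2)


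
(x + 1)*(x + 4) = x^2 + 5*x + 4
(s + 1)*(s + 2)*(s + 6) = s^3 + 9*s^2 + 20*s + 12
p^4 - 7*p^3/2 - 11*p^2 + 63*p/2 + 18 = (p - 4)*(p - 3)*(p + 1/2)*(p + 3)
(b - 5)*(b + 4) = b^2 - b - 20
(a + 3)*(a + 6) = a^2 + 9*a + 18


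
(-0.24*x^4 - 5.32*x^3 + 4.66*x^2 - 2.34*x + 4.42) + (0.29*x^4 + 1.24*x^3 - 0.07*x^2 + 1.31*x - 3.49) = 0.05*x^4 - 4.08*x^3 + 4.59*x^2 - 1.03*x + 0.93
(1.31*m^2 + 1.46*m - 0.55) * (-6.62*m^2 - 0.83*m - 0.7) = -8.6722*m^4 - 10.7525*m^3 + 1.5122*m^2 - 0.5655*m + 0.385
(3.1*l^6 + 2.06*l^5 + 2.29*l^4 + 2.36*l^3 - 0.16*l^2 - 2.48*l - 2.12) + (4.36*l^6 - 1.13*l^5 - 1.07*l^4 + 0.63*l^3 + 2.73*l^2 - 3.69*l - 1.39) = 7.46*l^6 + 0.93*l^5 + 1.22*l^4 + 2.99*l^3 + 2.57*l^2 - 6.17*l - 3.51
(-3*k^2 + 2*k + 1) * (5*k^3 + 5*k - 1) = -15*k^5 + 10*k^4 - 10*k^3 + 13*k^2 + 3*k - 1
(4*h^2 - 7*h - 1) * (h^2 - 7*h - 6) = 4*h^4 - 35*h^3 + 24*h^2 + 49*h + 6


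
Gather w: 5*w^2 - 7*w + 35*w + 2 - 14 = 5*w^2 + 28*w - 12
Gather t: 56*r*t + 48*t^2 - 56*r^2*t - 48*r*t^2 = t^2*(48 - 48*r) + t*(-56*r^2 + 56*r)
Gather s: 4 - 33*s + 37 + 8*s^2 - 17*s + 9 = 8*s^2 - 50*s + 50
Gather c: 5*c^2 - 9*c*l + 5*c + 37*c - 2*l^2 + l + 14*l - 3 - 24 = 5*c^2 + c*(42 - 9*l) - 2*l^2 + 15*l - 27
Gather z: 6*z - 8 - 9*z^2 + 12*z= -9*z^2 + 18*z - 8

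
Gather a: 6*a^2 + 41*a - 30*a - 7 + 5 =6*a^2 + 11*a - 2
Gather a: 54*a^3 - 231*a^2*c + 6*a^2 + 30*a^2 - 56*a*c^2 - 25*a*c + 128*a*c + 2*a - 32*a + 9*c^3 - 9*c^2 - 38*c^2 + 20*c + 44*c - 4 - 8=54*a^3 + a^2*(36 - 231*c) + a*(-56*c^2 + 103*c - 30) + 9*c^3 - 47*c^2 + 64*c - 12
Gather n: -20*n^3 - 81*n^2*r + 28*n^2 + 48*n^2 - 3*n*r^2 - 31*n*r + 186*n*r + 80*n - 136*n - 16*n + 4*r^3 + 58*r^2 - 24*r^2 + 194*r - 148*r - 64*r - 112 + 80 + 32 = -20*n^3 + n^2*(76 - 81*r) + n*(-3*r^2 + 155*r - 72) + 4*r^3 + 34*r^2 - 18*r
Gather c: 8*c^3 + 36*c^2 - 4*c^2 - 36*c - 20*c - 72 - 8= 8*c^3 + 32*c^2 - 56*c - 80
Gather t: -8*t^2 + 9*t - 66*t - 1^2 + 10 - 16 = -8*t^2 - 57*t - 7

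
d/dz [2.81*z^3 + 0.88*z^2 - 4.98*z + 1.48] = 8.43*z^2 + 1.76*z - 4.98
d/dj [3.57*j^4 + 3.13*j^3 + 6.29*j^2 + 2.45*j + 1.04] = 14.28*j^3 + 9.39*j^2 + 12.58*j + 2.45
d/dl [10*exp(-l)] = -10*exp(-l)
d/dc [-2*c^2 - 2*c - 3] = -4*c - 2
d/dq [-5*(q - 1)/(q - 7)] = 30/(q - 7)^2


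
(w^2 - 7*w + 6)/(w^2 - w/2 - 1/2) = 2*(w - 6)/(2*w + 1)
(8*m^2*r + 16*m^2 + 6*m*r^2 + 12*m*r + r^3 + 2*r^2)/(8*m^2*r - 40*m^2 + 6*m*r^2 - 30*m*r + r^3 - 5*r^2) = (r + 2)/(r - 5)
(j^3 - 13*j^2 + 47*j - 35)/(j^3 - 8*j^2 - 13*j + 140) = (j - 1)/(j + 4)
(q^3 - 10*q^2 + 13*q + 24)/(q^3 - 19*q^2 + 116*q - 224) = (q^2 - 2*q - 3)/(q^2 - 11*q + 28)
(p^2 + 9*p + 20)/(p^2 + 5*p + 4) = (p + 5)/(p + 1)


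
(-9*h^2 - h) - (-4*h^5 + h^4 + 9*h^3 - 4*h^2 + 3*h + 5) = 4*h^5 - h^4 - 9*h^3 - 5*h^2 - 4*h - 5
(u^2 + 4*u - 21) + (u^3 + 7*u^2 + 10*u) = u^3 + 8*u^2 + 14*u - 21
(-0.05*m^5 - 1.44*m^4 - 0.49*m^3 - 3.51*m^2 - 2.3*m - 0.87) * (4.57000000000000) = -0.2285*m^5 - 6.5808*m^4 - 2.2393*m^3 - 16.0407*m^2 - 10.511*m - 3.9759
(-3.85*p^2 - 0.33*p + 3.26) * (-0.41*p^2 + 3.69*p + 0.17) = 1.5785*p^4 - 14.0712*p^3 - 3.2088*p^2 + 11.9733*p + 0.5542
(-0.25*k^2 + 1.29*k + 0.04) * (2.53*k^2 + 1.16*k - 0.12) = -0.6325*k^4 + 2.9737*k^3 + 1.6276*k^2 - 0.1084*k - 0.0048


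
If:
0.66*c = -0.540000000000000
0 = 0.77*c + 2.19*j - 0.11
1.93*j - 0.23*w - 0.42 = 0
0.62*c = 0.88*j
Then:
No Solution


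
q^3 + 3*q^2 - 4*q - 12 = (q - 2)*(q + 2)*(q + 3)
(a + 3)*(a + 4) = a^2 + 7*a + 12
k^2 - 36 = (k - 6)*(k + 6)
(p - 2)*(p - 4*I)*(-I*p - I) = -I*p^3 - 4*p^2 + I*p^2 + 4*p + 2*I*p + 8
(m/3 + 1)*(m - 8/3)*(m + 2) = m^3/3 + 7*m^2/9 - 22*m/9 - 16/3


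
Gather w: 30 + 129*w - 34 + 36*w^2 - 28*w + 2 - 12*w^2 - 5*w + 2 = 24*w^2 + 96*w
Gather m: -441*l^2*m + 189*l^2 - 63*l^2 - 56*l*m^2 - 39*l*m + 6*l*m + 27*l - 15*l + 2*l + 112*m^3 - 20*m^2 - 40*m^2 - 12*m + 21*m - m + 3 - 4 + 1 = 126*l^2 + 14*l + 112*m^3 + m^2*(-56*l - 60) + m*(-441*l^2 - 33*l + 8)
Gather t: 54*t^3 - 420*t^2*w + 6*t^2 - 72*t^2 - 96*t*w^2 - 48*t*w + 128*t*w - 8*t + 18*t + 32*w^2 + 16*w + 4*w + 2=54*t^3 + t^2*(-420*w - 66) + t*(-96*w^2 + 80*w + 10) + 32*w^2 + 20*w + 2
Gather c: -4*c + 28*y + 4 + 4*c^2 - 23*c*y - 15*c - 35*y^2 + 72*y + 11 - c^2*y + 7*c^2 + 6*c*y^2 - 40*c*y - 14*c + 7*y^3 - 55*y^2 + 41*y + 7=c^2*(11 - y) + c*(6*y^2 - 63*y - 33) + 7*y^3 - 90*y^2 + 141*y + 22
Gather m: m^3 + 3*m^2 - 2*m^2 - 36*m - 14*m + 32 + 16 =m^3 + m^2 - 50*m + 48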